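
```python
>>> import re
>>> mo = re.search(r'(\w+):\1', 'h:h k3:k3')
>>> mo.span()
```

(0, 3)

A backreference is literal: `\1` must see the identical characters the first group matched.
The match spans [0:3] → 'h:h'.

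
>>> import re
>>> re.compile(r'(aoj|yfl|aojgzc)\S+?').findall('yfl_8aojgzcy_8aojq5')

['yfl', 'aoj', 'aoj']

`|` is ordered: at each position the engine commits to the first alternative that works.
`findall` collects group 1 from each match (3 total).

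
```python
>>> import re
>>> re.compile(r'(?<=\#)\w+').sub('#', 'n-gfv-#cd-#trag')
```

Lookahead/lookbehind check context without consuming it, so the matched span excludes the asserted characters.
Matches: at [7:9] → 'cd'; at [11:15] → 'trag'.
Each match is replaced by '#'.

'n-gfv-##-##'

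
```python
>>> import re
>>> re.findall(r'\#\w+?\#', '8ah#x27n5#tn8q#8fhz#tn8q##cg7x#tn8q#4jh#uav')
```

['#x27n5#', '#8fhz#', '#cg7x#', '#4jh#']

`findall` yields the raw match text (4 of them) because the pattern has no groups.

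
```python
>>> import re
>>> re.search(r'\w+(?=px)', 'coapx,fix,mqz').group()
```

'coa'

Lookahead/lookbehind check context without consuming it, so the matched span excludes the asserted characters.
`re.search` scans for the first position where the pattern succeeds.
The match spans [0:3] → 'coa'.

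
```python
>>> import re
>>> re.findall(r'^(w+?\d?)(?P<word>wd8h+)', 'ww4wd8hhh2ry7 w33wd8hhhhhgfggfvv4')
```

The pattern matches anchored at the start of the string; then one or more of a literal 'w' (lazy), then optionally a digit (captured); then the literal 'wd8', then one or more of a literal 'h' (captured as 'word').
Walking the string: at [0:9] match 'ww4wd8hhh', groups = ('ww4', 'wd8hhh').
`findall` packs the 2 group values into a tuple for every match.

[('ww4', 'wd8hhh')]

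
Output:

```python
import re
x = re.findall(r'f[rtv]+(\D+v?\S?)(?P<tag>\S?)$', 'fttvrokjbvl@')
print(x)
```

[('okjbvl@', '')]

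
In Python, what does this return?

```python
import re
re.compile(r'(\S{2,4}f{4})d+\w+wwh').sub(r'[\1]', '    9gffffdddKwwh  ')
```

'    [9gffff]  '

Pattern: 2 to 4 of a non-whitespace character, then exactly 4 of a literal 'f' (captured); then one or more of the literal 'd', then one or more of a word character, then the literal 'wwh'.
The replacement refers to a captured group, so each match is rewritten using its own captured text.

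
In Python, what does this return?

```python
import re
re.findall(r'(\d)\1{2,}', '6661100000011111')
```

After group 1 captures some text, `\1` only succeeds where that same text appears again.
One capturing group, so `findall` returns just the captured substring from each match — 3 in all.

['6', '0', '1']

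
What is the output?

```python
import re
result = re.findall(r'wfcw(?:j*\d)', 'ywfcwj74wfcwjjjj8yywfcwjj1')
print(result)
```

['wfcwj7', 'wfcwjjjj8', 'wfcwjj1']

Pattern: the literal 'wfc', then the literal 'w'; then zero or more of a literal 'j', then a digit (non-capturing group).
Matches: at [1:7] → 'wfcwj7'; at [8:17] → 'wfcwjjjj8'; at [19:26] → 'wfcwjj1'.
With no groups in the pattern, `findall` gives back each whole match — 3 here.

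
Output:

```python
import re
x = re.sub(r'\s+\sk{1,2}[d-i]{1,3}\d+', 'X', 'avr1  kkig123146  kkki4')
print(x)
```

avr1X  kkki4

This matches one or more of whitespace, then whitespace, then 1 to 2 of the literal 'k'; then 1 to 3 of a character in [d-i], then one or more of a digit.
Matches: at [4:16] → '  kkig123146'.
Each match is replaced by 'X'.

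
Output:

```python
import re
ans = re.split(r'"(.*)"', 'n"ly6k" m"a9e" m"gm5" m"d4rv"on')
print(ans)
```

['n', 'ly6k" m"a9e" m"gm5" m"d4rv', 'on']

Matches to split on: at [1:29] → '"ly6k" m"a9e" m"gm5" m"d4rv"'.
Because the pattern has a capturing group, `split` also inserts each captured text between the pieces.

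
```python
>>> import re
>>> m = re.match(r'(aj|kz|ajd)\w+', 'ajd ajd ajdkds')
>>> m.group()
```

`re.match` only tries the pattern at the start of the string.
The match spans [0:3] → 'ajd'.

'ajd'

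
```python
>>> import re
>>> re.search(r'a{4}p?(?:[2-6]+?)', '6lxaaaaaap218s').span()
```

Pattern: exactly 4 of the literal 'a', then optionally a literal 'p'; then one or more of a character in [2-6] (lazy) (non-capturing group).
`re.search` tries every starting position until one works.
The match spans [5:11] → 'aaaap2'.

(5, 11)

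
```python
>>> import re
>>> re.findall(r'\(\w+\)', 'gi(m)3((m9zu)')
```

['(m)', '(m9zu)']

`findall` yields the raw match text (2 of them) because the pattern has no groups.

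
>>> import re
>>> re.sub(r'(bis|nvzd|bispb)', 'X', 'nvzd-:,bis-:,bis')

Matches: at [0:4] → 'nvzd'; at [7:10] → 'bis'; at [13:16] → 'bis'.
`sub` substitutes 'X' at each match site.

'X-:,X-:,X'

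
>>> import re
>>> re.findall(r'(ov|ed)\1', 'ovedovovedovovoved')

`\1` is not a pattern — it's the concrete string captured by group 1, re-applied verbatim.
Walking the string: at [4:8] match 'ovov', group 1 = 'ov'; at [10:14] match 'ovov', group 1 = 'ov'.
Because there's exactly one group, `findall` drops the full match and keeps group 1 from each hit.

['ov', 'ov']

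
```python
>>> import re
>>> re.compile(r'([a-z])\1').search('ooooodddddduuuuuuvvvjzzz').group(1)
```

The match spans [0:2] → 'oo'.
Captured: group 1 = 'o'.

'o'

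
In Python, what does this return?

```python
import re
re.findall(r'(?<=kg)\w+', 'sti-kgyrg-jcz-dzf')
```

Lookahead/lookbehind check context without consuming it, so the matched span excludes the asserted characters.
Walking the string: at [6:9] → 'yrg'.
`findall` yields the raw match text (1 of them) because the pattern has no groups.

['yrg']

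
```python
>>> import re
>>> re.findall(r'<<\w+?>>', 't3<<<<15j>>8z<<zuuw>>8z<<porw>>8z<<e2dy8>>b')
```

Walking the string: at [4:11] → '<<15j>>'; at [13:21] → '<<zuuw>>'; at [23:31] → '<<porw>>'; at [33:42] → '<<e2dy8>>'.
With no groups in the pattern, `findall` gives back each whole match — 4 here.

['<<15j>>', '<<zuuw>>', '<<porw>>', '<<e2dy8>>']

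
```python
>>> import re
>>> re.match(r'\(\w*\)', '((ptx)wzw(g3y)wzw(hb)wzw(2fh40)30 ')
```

None

With `match`, the pattern is implicitly anchored at the beginning.
Here the pattern fails at index 0, so the call returns None.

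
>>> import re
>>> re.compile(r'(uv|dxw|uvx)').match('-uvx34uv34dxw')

None

`match` is anchored at position 0; if the pattern doesn't fit there, it returns None.
Here position 0 doesn't satisfy it, so the call returns None.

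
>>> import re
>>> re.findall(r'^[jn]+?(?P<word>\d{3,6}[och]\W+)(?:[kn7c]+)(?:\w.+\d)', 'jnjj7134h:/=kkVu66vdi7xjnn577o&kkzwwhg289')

['7134h:/=']

Pattern: anchored at the start of the string; then one or more of one of [jn] (lazy); then 3 to 6 of a digit, then one of [och], then one or more of a non-word character (captured as 'word'); then one or more of one of [kn7c] (non-capturing group); then a word character, then one or more of any character, then a digit (non-capturing group).
Scanning left to right: at [0:41] match 'jnjj7134h:/=kkVu66vdi7xjnn577o&kkzwwhg289', group 1 = '7134h:/='.
With a single group, `findall` returns only what that group captured — 1 item.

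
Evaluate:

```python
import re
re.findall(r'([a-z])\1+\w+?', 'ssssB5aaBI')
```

The backreference `\1` re-matches whatever the first group consumed, character for character.
`findall` collects group 1 from each match (2 total).

['s', 'a']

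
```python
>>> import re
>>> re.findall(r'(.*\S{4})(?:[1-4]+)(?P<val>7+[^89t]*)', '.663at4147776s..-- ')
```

[('.663at41', '7776s..-- ')]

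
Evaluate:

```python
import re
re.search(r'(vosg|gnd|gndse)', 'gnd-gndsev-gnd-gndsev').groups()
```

('gnd',)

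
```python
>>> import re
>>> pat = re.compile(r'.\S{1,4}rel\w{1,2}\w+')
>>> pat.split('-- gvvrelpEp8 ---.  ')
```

['--', ' ---.  ']

This matches any character, then 1 to 4 of a non-whitespace character, then the literal 'rel'; then 1 to 2 of a word character, then one or more of a word character.
Matches to split on: at [2:13] → ' gvvrelpEp8'.
Each match becomes a cut point; 2 segments remain.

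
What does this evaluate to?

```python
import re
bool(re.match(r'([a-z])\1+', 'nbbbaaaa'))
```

A backreference is literal: `\1` must see the identical characters the first group matched.
With `match`, the pattern is implicitly anchored at the beginning.
Here the string doesn't start with a match, so the call returns None, and `bool(None)` is False.

False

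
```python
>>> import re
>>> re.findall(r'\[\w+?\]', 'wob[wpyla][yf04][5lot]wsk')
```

['[wpyla]', '[yf04]', '[5lot]']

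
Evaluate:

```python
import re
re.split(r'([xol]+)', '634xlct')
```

The pattern matches one or more of one of [xol] (captured).
Matches to split on: at [3:5] → 'xl'.
`re.split` interleaves the captured-group text with the surrounding fragments.

['634', 'xl', 'ct']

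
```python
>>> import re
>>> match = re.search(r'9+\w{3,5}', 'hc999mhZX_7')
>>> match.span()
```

(2, 10)

The pattern matches one or more of a literal '9'; then 3 to 5 of a word character.
Unlike `match`, `search` isn't anchored — it looks for the pattern anywhere in the string.
The match spans [2:10] → '999mhZX_'.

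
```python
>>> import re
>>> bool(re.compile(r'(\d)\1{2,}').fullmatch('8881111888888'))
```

False

After group 1 captures some text, `\1` only succeeds where that same text appears again.
`re.fullmatch` requires the pattern to consume the entire string.
Here the string isn't matched end-to-end, so the call returns None, and `bool(None)` is False.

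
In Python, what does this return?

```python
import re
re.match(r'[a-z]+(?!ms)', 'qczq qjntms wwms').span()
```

(0, 4)

`(?!…)`/`(?<!…)` only lets a position through if the neighbouring text does NOT match; no characters are consumed.
With `match`, the pattern is implicitly anchored at the beginning.
The match spans [0:4] → 'qczq'.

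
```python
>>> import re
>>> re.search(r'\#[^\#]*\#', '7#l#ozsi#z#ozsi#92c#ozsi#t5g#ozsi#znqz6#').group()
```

'#l#'

The match spans [1:4] → '#l#'.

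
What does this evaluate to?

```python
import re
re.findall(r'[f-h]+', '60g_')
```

['g']

This matches one or more of a character in [f-h].
With no groups in the pattern, `findall` gives back each whole match — 1 here.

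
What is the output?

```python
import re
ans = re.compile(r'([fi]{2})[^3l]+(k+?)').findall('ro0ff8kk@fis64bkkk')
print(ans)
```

[('ff', 'k')]

Pattern: exactly 2 of one of [fi] (captured); then one or more of any character except [3l]; then one or more of a literal 'k' (lazy) (captured).
Matches: at [3:18] match 'ff8kk@fis64bkkk', groups = ('ff', 'k').
`findall` packs the 2 group values into a tuple for every match.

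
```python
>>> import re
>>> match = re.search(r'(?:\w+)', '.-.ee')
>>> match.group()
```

The pattern matches one or more of a word character (non-capturing group).
The match spans [3:5] → 'ee'.

'ee'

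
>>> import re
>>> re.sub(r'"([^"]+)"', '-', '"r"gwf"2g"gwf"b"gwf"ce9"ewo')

'-gwf-gwf-gwf-ewo'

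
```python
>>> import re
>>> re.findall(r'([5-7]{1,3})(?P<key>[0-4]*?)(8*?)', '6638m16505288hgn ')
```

`findall` packs the 3 group values into a tuple for every match.

[('66', '', ''), ('65', '', ''), ('5', '', '')]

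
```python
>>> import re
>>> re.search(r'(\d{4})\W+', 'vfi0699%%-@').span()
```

(3, 11)

The match spans [3:11] → '0699%%-@'.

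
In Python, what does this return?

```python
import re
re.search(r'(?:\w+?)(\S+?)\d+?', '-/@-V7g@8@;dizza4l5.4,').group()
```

'V7g@8'

Because the quantifier is non-greedy, it stops expanding at the earliest point where the rest of the pattern can succeed.
The match spans [4:9] → 'V7g@8'.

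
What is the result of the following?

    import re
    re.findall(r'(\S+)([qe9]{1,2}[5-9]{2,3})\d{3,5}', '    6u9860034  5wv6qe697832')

[('6u', '986'), ('5wv6q', 'e697')]

2 groups means each result is a tuple of 2 captured strings — 2 here.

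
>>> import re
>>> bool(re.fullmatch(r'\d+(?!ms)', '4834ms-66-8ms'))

`re.fullmatch` is like wrapping the pattern in `^…$` (in single-line mode).
Here the pattern can't cover the whole string, so the call returns None, and `bool(None)` is False.

False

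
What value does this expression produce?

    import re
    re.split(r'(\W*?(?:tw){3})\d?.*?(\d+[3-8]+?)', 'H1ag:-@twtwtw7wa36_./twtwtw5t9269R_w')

The pattern matches zero or more of a non-word character (lazy), then the literal 'tw' repeated 3 times (captured); then optionally a digit, then zero or more of any character (lazy); then one or more of a digit, then one or more of a character in [3-8] (lazy) (captured).
Because the quantifier is non-greedy, it stops expanding at the earliest point where the rest of the pattern can succeed.
Matches to split on: at [4:18] → ':-@twtwtw7wa36'; at [19:32] → './twtwtw5t926'.
Because the pattern has a capturing group, `split` also inserts each captured text between the pieces.

['H1ag', ':-@twtwtw', '36', '_', './twtwtw', '926', '9R_w']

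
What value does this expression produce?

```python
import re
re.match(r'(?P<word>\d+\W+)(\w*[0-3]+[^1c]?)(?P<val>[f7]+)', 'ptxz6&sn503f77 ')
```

With `match`, the pattern is implicitly anchored at the beginning.
Here position 0 doesn't satisfy it, so the call returns None.

None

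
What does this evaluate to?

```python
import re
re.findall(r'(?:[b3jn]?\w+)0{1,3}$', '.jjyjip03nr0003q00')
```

['jjyjip03nr0003q00']

This matches optionally one of [b3jn], then one or more of a word character (non-capturing group); then 1 to 3 of a literal '0'; then anchored at the end.
No capturing groups, so `findall` returns the 1 full match string.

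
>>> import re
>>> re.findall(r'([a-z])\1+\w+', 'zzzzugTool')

The backreference `\1` re-matches whatever the first group consumed, character for character.
Because there's exactly one group, `findall` drops the full match and keeps group 1 from the one hit.

['z']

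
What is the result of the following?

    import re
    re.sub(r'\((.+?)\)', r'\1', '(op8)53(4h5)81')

'op8534h581'

With the lazy modifier that quantifier settles for the fewest repetitions that let the rest of the pattern succeed (the atoms after it are unaffected and can still be greedy).
Matches: at [0:5] → '(op8)'; at [7:12] → '(4h5)'.
The replacement refers to a captured group, so each match is rewritten using its own captured text.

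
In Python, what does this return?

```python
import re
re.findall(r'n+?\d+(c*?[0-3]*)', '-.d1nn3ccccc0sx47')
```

['']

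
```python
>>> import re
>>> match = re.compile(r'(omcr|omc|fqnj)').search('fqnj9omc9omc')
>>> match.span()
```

(0, 4)

`re.search` scans for the first position where the pattern succeeds.
The match spans [0:4] → 'fqnj'.
Captured: group 1 = 'fqnj'.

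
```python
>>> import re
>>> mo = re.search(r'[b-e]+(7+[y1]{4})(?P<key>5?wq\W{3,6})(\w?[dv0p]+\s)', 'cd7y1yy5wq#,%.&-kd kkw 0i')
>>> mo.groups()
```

('7y1yy', '5wq#,%.&-', 'kd ')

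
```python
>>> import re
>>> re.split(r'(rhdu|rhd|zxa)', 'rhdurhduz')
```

['', 'rhdu', '', 'rhdu', 'z']

The regex engine tests alternatives in the order written; an earlier branch that matches wins even if a later one would match more.
Matches to split on: at [0:4] → 'rhdu'; at [4:8] → 'rhdu'.
The group in the pattern means `split` returns the separators' captures alongside the pieces.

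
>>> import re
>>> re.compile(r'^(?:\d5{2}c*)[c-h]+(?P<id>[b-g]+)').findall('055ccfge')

['e']

Pattern: anchored at the start of the string; then a digit, then exactly 2 of the literal '5', then zero or more of the literal 'c' (non-capturing group); then one or more of a character in [c-h]; then one or more of a character in [b-g] (captured as 'id').
Walking the string: at [0:8] match '055ccfge', group 1 = 'e'.
`findall` collects group 1 from the one match (1 total).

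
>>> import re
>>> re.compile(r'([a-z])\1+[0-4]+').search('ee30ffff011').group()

`\1` is not a pattern — it's the concrete string captured by group 1, re-applied verbatim.
Unlike `match`, `search` isn't anchored — it looks for the pattern anywhere in the string.
The match spans [0:4] → 'ee30'.
Captured: group 1 = 'e'.

'ee30'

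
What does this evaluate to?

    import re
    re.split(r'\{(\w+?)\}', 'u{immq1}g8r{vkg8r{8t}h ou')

Matches to split on: at [1:8] → '{immq1}'; at [17:21] → '{8t}'.
The group in the pattern means `split` returns the separators' captures alongside the pieces.

['u', 'immq1', 'g8r{vkg8r', '8t', 'h ou']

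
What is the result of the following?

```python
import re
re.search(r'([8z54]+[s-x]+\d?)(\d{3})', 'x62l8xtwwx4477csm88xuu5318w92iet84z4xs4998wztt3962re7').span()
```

(4, 14)

Pattern: one or more of one of [8z54], then one or more of a character in [s-x], then optionally a digit (captured); then exactly 3 of a digit (captured).
`search` walks the string left to right and returns the first match it finds.
The match spans [4:14] → '8xtwwx4477'.
Captured: group 1 = '8xtwwx4', group 2 = '477'.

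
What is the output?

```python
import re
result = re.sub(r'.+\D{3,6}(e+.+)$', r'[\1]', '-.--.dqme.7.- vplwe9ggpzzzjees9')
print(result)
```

[es9]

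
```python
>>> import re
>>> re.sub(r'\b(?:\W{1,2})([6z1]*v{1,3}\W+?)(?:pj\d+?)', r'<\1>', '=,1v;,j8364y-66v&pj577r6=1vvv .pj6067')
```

'=,1v;,j8364y<66v&>77r6<1vvv .>067'

The pattern matches a word boundary (`\b`, zero-width); then 1 to 2 of a non-word character (non-capturing group); then zero or more of one of [6z1], then 1 to 3 of the literal 'v', then one or more of a non-word character (lazy) (captured); then the literal 'pj', then one or more of a digit (lazy) (non-capturing group).
A `+?`/`*?`/`{m,n}?` starts at its minimum and grows only as far as needed for what follows to match.
Matches: at [12:20] → '-66v&pj5'; at [24:34] → '=1vvv .pj6'.
Each match is replaced using the text its own group 1 captured.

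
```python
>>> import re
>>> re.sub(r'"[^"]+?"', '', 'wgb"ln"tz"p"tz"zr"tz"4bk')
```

'wgbtztztz"4bk'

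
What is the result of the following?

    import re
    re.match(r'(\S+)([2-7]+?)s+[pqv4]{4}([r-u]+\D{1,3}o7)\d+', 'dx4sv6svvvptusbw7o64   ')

None

This matches one or more of a non-whitespace character (captured); then one or more of a character in [2-7] (lazy) (captured); then one or more of a literal 's', then exactly 4 of one of [pqv4]; then one or more of a character in [r-u], then 1 to 3 of a non-digit, then the literal 'o7' (captured); then one or more of a digit.
With `match`, the pattern is implicitly anchored at the beginning.
Here the pattern fails at index 0, so the call returns None.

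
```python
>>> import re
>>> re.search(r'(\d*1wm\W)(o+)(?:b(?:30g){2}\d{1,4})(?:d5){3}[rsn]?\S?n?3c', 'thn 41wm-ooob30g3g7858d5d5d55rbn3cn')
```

This matches zero or more of a digit, then the literal '1wm', then a non-word character (captured); then one or more of a literal 'o' (captured); then the literal 'b', then the literal '30g' repeated 2 times, then 1 to 4 of a digit (non-capturing group); then the literal 'd5' repeated 3 times, then optionally one of [rsn], then optionally a non-whitespace character; then optionally a literal 'n', then the literal '3c'.
Here the pattern never matches, so the call returns None.

None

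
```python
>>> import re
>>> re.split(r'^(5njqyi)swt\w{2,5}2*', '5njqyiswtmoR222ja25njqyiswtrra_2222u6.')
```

Pattern: anchored at the start of the string; then the literal '5nj', then the literal 'qyi' (captured); then the literal 'swt', then 2 to 5 of a word character; then zero or more of a literal '2'.
Matches to split on: at [0:15] → '5njqyiswtmoR222'.
Because the pattern has a capturing group, `split` also inserts each captured text between the pieces.

['', '5njqyi', 'ja25njqyiswtrra_2222u6.']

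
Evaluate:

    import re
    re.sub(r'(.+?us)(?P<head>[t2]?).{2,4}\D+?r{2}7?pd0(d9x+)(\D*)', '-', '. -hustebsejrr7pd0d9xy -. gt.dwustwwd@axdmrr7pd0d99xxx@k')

Every occurrence is swapped for '-'.

'-7pd0d99xxx@k'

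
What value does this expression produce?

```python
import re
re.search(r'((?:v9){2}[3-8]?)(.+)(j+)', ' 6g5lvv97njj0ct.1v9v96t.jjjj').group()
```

Pattern: the literal 'v9' repeated 2 times, then optionally a character in [3-8] (captured); then one or more of any character (captured); then one or more of a literal 'j' (captured).
`search` walks the string left to right and returns the first match it finds.
The match spans [17:28] → 'v9v96t.jjjj'.
Captured: group 1 = 'v9v96', group 2 = 't.jjj', group 3 = 'j'.

'v9v96t.jjjj'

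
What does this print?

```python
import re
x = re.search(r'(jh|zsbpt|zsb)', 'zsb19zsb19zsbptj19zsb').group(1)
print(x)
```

zsb

`search` walks the string left to right and returns the first match it finds.
The match spans [0:3] → 'zsb'.
Captured: group 1 = 'zsb'.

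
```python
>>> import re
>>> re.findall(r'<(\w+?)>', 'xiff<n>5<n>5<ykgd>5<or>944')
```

['n', 'n', 'ykgd', 'or']

Because there's exactly one group, `findall` drops the full match and keeps group 1 from each hit.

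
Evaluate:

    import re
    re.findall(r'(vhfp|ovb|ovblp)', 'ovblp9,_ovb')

['ovb', 'ovb']

Alternation isn't longest-match — the leftmost alternative that fits at this position is chosen.
Walking the string: at [0:3] match 'ovb', group 1 = 'ovb'; at [8:11] match 'ovb', group 1 = 'ovb'.
With a single group, `findall` returns only what that group captured — 2 items.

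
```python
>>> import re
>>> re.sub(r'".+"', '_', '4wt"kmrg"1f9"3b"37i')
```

Matches: at [3:16] → '"kmrg"1f9"3b"'.
`sub` substitutes '_' at each match site.

'4wt_37i'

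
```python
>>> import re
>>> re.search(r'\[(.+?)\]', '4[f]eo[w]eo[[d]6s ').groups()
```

Lazy quantifiers expand one character at a time until the remainder of the pattern can match.
Unlike `match`, `search` isn't anchored — it looks for the pattern anywhere in the string.
The match spans [1:4] → '[f]'.
Captured: group 1 = 'f'.

('f',)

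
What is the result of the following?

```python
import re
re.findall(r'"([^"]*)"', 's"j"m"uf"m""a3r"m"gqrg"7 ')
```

['j', 'uf', '', 'm']

One capturing group, so `findall` returns just the captured substring from each match — 4 in all.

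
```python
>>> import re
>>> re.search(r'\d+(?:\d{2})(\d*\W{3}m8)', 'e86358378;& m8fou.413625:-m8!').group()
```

'86358378;& m8'

Pattern: one or more of a digit; then exactly 2 of a digit (non-capturing group); then zero or more of a digit, then exactly 3 of a non-word character, then the literal 'm8' (captured).
`search` walks the string left to right and returns the first match it finds.
The match spans [1:14] → '86358378;& m8'.
Captured: group 1 = ';& m8'.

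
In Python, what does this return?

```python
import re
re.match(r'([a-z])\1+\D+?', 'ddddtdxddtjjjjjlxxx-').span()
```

(0, 5)

The backreference `\1` re-matches whatever the first group consumed, character for character.
With `match`, the pattern is implicitly anchored at the beginning.
The match spans [0:5] → 'ddddt'.
Captured: group 1 = 'd'.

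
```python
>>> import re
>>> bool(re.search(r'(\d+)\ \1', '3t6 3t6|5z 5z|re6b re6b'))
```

After group 1 captures some text, `\1` only succeeds where that same text appears again.
Unlike `match`, `search` isn't anchored — it looks for the pattern anywhere in the string.
Here the pattern never matches, so the call returns None, and `bool(None)` is False.

False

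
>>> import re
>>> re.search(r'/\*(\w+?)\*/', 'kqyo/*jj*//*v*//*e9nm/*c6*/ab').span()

(4, 10)

`search` walks the string left to right and returns the first match it finds.
The match spans [4:10] → '/*jj*/'.
Captured: group 1 = 'jj'.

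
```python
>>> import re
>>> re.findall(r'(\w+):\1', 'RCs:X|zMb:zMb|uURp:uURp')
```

['zMb', 'uURp']

`\1` has to match the exact text group 1 already captured.
`findall` collects group 1 from each match (2 total).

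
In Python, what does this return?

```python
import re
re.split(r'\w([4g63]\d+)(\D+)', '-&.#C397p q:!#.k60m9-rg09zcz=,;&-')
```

['-&.#', '397', 'p q:!#.k', '60m9-', 'g09', 'zcz=,;&-', '']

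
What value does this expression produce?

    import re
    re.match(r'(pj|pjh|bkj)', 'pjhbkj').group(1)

'pj'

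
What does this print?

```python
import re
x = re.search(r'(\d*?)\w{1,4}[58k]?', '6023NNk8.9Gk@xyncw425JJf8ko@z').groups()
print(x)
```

('',)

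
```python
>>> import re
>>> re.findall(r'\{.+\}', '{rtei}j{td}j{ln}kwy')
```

`findall` yields the raw match text (1 of them) because the pattern has no groups.

['{rtei}j{td}j{ln}']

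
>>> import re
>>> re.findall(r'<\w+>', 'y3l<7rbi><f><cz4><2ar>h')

['<7rbi>', '<f>', '<cz4>', '<2ar>']

Since nothing is captured, `findall` lists the 4 matched substrings directly.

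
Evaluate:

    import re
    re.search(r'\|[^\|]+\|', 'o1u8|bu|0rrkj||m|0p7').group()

The match spans [4:8] → '|bu|'.

'|bu|'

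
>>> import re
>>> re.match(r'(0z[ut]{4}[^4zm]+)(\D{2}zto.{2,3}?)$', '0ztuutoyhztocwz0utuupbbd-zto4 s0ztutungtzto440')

None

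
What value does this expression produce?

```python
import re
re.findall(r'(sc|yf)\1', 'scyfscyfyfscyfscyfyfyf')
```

`\1` is not a pattern — it's the concrete string captured by group 1, re-applied verbatim.
Walking the string: at [6:10] match 'yfyf', group 1 = 'yf'; at [16:20] match 'yfyf', group 1 = 'yf'.
One capturing group, so `findall` returns just the captured substring from each match — 2 in all.

['yf', 'yf']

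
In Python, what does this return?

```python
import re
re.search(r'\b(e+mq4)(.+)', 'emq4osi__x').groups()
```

This matches a word boundary (`\b`, zero-width); then one or more of a literal 'e', then the literal 'mq4' (captured); then one or more of any character (captured).
`re.search` scans for the first position where the pattern succeeds.
The match spans [0:10] → 'emq4osi__x'.
Captured: group 1 = 'emq4', group 2 = 'osi__x'.

('emq4', 'osi__x')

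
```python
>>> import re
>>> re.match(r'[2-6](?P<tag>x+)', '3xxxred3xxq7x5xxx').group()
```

'3xxx'

The pattern matches a character in [2-6]; then one or more of a literal 'x' (captured as 'tag').
`re.match` only tries the pattern at the start of the string.
The match spans [0:4] → '3xxx'.
Captured: group 1 = 'xxx'.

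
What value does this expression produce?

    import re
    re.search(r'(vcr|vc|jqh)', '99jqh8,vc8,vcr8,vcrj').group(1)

'jqh'

The match spans [2:5] → 'jqh'.
Captured: group 1 = 'jqh'.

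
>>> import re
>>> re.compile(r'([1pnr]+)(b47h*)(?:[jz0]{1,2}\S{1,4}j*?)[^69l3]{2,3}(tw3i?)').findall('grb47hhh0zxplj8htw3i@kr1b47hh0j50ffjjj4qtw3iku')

The pattern matches one or more of one of [1pnr] (captured); then the literal 'b47', then zero or more of the literal 'h' (captured); then 1 to 2 of one of [jz0], then 1 to 4 of a non-whitespace character, then zero or more of the literal 'j' (lazy) (non-capturing group); then 2 to 3 of any character except [69l3]; then the literal 'tw3', then optionally the literal 'i' (captured).
Scanning left to right: at [1:20] match 'rb47hhh0zxplj8htw3i', groups = ('r', 'b47hhh', 'tw3i'); at [22:44] match 'r1b47hh0j50ffjjj4qtw3i', groups = ('r1', 'b47hh', 'tw3i').
Multiple groups make `findall` return tuples — one 3-tuple for each match.

[('r', 'b47hhh', 'tw3i'), ('r1', 'b47hh', 'tw3i')]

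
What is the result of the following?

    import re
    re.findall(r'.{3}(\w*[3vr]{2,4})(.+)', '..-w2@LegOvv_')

Pattern: exactly 3 of any character; then zero or more of a word character, then 2 to 4 of one of [3vr] (captured); then one or more of any character (captured).
`findall` packs the 2 group values into a tuple for every match.

[('LegOvv', '_')]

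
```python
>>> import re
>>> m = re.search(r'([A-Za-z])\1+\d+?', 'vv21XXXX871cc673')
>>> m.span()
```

A backreference is literal: `\1` must see the identical characters the first group matched.
`re.search` tries every starting position until one works.
The match spans [0:3] → 'vv2'.
Captured: group 1 = 'v'.

(0, 3)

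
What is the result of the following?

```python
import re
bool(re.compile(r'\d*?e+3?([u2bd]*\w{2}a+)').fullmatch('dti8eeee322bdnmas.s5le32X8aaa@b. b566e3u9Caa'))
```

False

Pattern: zero or more of a digit (lazy), then one or more of a literal 'e', then optionally the literal '3'; then zero or more of one of [u2bd], then exactly 2 of a word character, then one or more of the literal 'a' (captured).
`re.fullmatch` requires the pattern to consume the entire string.
Here the string isn't matched end-to-end, so the call returns None, and `bool(None)` is False.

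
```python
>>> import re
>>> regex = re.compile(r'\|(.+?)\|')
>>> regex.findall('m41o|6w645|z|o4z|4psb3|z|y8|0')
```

['6w645', 'o4z', 'z']

The `?` after the quantifier makes it lazy — it takes as little as possible before letting the rest of the pattern try.
Because there's exactly one group, `findall` drops the full match and keeps group 1 from each hit.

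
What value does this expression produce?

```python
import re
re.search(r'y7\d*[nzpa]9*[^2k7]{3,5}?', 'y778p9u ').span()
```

Pattern: the literal 'y7', then zero or more of a digit; then one of [nzpa], then zero or more of the literal '9', then 3 to 5 of any character except [2k7] (lazy).
Unlike `match`, `search` isn't anchored — it looks for the pattern anywhere in the string.
The match spans [0:8] → 'y778p9u '.

(0, 8)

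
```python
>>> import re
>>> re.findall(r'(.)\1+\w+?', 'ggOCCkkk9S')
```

['g', 'C', 'k']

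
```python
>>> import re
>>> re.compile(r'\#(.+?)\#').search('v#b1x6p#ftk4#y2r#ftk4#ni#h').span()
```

(1, 8)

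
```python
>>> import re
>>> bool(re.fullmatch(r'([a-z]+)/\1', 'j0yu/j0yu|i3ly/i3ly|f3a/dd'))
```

After group 1 captures some text, `\1` only succeeds where that same text appears again.
`re.fullmatch` is like wrapping the pattern in `^…$` (in single-line mode).
Here there's no way to consume every character, so the call returns None, and `bool(None)` is False.

False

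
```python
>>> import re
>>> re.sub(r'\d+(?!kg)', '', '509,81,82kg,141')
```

The negative lookahead/lookbehind blocks any match where the forbidden context is present.
`sub` substitutes '' at each match site.

',,2kg,'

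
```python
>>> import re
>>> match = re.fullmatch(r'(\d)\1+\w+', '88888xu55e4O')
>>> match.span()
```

(0, 12)

`re.fullmatch` requires the pattern to consume the entire string.
The match spans [0:12] → '88888xu55e4O'.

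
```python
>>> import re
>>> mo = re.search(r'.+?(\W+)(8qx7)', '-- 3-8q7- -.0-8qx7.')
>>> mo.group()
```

'-- 3-8q7- -.0-8qx7'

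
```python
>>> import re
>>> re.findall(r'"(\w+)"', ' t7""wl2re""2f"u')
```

`findall` collects group 1 from each match (2 total).

['wl2re', '2f']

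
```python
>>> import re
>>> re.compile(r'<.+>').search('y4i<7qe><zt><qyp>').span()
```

The match spans [3:17] → '<7qe><zt><qyp>'.

(3, 17)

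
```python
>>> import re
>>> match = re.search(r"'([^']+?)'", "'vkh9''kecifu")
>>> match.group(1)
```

'vkh9'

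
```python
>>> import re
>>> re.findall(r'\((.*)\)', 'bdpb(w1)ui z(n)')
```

Scanning left to right: at [4:15] match '(w1)ui z(n)', group 1 = 'w1)ui z(n'.
One capturing group, so `findall` returns just the captured substring from the one match — 1 in all.

['w1)ui z(n']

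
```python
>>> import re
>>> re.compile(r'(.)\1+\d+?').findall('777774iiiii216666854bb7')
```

`\1` is not a pattern — it's the concrete string captured by group 1, re-applied verbatim.
Because there's exactly one group, `findall` drops the full match and keeps group 1 from each hit.

['7', 'i', '6', 'b']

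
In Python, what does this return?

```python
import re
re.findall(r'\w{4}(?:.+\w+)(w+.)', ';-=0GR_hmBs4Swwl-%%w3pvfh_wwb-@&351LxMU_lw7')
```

['w7']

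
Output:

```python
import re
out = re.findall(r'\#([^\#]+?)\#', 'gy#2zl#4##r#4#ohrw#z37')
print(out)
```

Walking the string: at [2:7] match '#2zl#', group 1 = '2zl'; at [9:12] match '#r#', group 1 = 'r'; at [13:19] match '#ohrw#', group 1 = 'ohrw'.
Because there's exactly one group, `findall` drops the full match and keeps group 1 from each hit.

['2zl', 'r', 'ohrw']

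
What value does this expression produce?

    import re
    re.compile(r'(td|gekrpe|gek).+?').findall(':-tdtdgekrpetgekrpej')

['td', 'gekrpe', 'gekrpe']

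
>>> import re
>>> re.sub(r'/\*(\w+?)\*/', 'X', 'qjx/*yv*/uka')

'qjxXuka'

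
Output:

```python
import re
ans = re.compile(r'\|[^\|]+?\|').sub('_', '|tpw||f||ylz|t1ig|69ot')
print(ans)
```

`sub` substitutes '_' at each match site.

___t1ig|69ot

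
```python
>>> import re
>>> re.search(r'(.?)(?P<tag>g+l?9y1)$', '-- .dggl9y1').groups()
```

Pattern: optionally any character (captured); then one or more of a literal 'g', then optionally a literal 'l', then the literal '9y1' (captured as 'tag'); then anchored at the end.
`search` walks the string left to right and returns the first match it finds.
The match spans [4:11] → 'dggl9y1'.
Captured: group 1 = 'd', group 2 = 'ggl9y1'.

('d', 'ggl9y1')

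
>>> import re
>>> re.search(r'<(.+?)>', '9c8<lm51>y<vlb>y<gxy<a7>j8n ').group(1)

The match spans [3:9] → '<lm51>'.
Captured: group 1 = 'lm51'.

'lm51'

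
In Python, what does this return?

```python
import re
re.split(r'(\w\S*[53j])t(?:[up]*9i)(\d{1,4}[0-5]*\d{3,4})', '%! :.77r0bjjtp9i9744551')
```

['%! :.', '77r0bjj', '9744551', '']

Pattern: a word character, then zero or more of a non-whitespace character, then one of [53j] (captured); then a literal 't'; then zero or more of one of [up], then the literal '9i' (non-capturing group); then 1 to 4 of a digit, then zero or more of a character in [0-5], then 3 to 4 of a digit (captured).
Matches to split on: at [5:23] → '77r0bjjtp9i9744551'.
Because the pattern has a capturing group, `split` also inserts each captured text between the pieces.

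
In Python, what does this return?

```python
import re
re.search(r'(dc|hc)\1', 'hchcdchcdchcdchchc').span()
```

(0, 4)

A backreference is literal: `\1` must see the identical characters the first group matched.
Unlike `match`, `search` isn't anchored — it looks for the pattern anywhere in the string.
The match spans [0:4] → 'hchc'.
Captured: group 1 = 'hc'.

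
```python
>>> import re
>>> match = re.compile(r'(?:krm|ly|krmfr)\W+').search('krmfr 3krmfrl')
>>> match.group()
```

`re.search` scans for the first position where the pattern succeeds.
The match spans [0:6] → 'krmfr '.

'krmfr '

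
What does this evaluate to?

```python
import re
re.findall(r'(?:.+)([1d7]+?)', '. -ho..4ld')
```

['d']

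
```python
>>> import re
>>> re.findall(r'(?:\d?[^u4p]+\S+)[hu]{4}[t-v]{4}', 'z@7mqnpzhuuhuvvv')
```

This matches optionally a digit, then one or more of any character except [u4p], then one or more of a non-whitespace character (non-capturing group); then exactly 4 of one of [hu], then exactly 4 of a character in [t-v].
Scanning left to right: at [0:16] → 'z@7mqnpzhuuhuvvv'.
With no groups in the pattern, `findall` gives back each whole match — 1 here.

['z@7mqnpzhuuhuvvv']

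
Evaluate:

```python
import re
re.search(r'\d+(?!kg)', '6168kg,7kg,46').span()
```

A negative assertion filters positions out without eating any characters.
The match spans [0:3] → '616'.

(0, 3)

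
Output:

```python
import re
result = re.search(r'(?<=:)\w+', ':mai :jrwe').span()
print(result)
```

(1, 4)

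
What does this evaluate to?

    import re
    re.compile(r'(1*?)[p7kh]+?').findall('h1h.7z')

['', '1', '']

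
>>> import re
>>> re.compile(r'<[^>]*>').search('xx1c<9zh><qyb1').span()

(4, 9)

Unlike `match`, `search` isn't anchored — it looks for the pattern anywhere in the string.
The match spans [4:9] → '<9zh>'.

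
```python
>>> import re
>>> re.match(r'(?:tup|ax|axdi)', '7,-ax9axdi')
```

None

`match` is anchored at position 0; if the pattern doesn't fit there, it returns None.
Here position 0 doesn't satisfy it, so the call returns None.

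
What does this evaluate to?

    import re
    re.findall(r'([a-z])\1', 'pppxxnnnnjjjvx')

['p', 'x', 'n', 'n', 'j']

`\1` has to match the exact text group 1 already captured.
Because there's exactly one group, `findall` drops the full match and keeps group 1 from each hit.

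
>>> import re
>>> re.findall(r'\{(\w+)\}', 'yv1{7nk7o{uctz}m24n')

Matches: at [9:15] match '{uctz}', group 1 = 'uctz'.
Because there's exactly one group, `findall` drops the full match and keeps group 1 from the one hit.

['uctz']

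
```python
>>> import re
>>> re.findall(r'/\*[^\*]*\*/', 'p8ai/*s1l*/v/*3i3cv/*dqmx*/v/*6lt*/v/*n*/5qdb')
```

With no groups in the pattern, `findall` gives back each whole match — 4 here.

['/*s1l*/', '/*dqmx*/', '/*6lt*/', '/*n*/']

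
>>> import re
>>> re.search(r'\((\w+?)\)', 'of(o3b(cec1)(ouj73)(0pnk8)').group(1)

'cec1'

`re.search` scans for the first position where the pattern succeeds.
The match spans [6:12] → '(cec1)'.
Captured: group 1 = 'cec1'.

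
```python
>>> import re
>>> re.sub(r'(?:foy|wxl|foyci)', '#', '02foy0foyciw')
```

Branches in `(...|...)` are attempted left-to-right; the first branch that allows the whole pattern to succeed is taken.
Matches: at [2:5] → 'foy'; at [6:9] → 'foy'.
`sub` substitutes '#' at each match site.

'02#0#ciw'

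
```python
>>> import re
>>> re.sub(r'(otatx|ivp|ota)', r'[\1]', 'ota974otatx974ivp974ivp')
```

Alternation isn't longest-match — the leftmost alternative that fits at this position is chosen.
Matches: at [0:3] → 'ota'; at [6:11] → 'otatx'; at [14:17] → 'ivp'; at [20:23] → 'ivp'.
Each match is replaced using the text its own group 1 captured.

'[ota]974[otatx]974[ivp]974[ivp]'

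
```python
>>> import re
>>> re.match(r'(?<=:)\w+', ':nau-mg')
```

None

The lookaround is zero-width — it requires the adjacent text to match without consuming it, so the asserted text isn't part of the match.
`match` is anchored at position 0; if the pattern doesn't fit there, it returns None.
Here position 0 doesn't satisfy it, so the call returns None.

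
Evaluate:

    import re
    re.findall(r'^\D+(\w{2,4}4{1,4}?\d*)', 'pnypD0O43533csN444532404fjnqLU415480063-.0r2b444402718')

['0O43533']

Pattern: anchored at the start of the string; then one or more of a non-digit; then 2 to 4 of a word character, then 1 to 4 of a literal '4' (lazy), then zero or more of a digit (captured).
One capturing group, so `findall` returns just the captured substring from the one match — 1 in all.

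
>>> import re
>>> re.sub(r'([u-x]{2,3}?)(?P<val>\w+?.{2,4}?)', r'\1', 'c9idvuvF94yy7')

Pattern: 2 to 3 of a character in [u-x] (lazy) (captured); then one or more of a word character (lazy), then 2 to 4 of any character (lazy) (captured as 'val').
A `+?`/`*?`/`{m,n}?` starts at its minimum and grows only as far as needed for what follows to match.
Matches: at [4:9] → 'vuvF9'.
`\1` in the replacement pulls in group 1's text for each match.

'c9idvu4yy7'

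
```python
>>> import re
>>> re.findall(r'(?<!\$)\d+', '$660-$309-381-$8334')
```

`(?!…)`/`(?<!…)` only lets a position through if the neighbouring text does NOT match; no characters are consumed.
With no groups in the pattern, `findall` gives back each whole match — 4 here.

['60', '09', '381', '334']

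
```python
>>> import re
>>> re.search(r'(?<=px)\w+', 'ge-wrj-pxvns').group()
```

The `(?=…)`/`(?<=…)` assertion just peeks at neighbouring text; it doesn't advance the match position.
`re.search` tries every starting position until one works.
The match spans [9:12] → 'vns'.

'vns'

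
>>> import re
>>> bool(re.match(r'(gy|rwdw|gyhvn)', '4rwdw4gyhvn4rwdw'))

With `match`, the pattern is implicitly anchored at the beginning.
Here the string doesn't start with a match, so the call returns None, and `bool(None)` is False.

False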